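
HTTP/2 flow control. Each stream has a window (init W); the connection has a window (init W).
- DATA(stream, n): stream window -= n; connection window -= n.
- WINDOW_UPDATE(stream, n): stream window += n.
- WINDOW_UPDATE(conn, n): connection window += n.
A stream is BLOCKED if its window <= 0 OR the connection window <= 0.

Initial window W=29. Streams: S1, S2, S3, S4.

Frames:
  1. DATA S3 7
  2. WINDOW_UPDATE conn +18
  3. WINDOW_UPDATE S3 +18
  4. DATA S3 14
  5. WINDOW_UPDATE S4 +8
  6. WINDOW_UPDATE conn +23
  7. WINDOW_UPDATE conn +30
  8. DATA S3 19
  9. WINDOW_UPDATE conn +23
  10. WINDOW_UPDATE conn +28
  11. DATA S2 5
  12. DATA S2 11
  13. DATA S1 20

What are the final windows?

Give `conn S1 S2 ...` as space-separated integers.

Op 1: conn=22 S1=29 S2=29 S3=22 S4=29 blocked=[]
Op 2: conn=40 S1=29 S2=29 S3=22 S4=29 blocked=[]
Op 3: conn=40 S1=29 S2=29 S3=40 S4=29 blocked=[]
Op 4: conn=26 S1=29 S2=29 S3=26 S4=29 blocked=[]
Op 5: conn=26 S1=29 S2=29 S3=26 S4=37 blocked=[]
Op 6: conn=49 S1=29 S2=29 S3=26 S4=37 blocked=[]
Op 7: conn=79 S1=29 S2=29 S3=26 S4=37 blocked=[]
Op 8: conn=60 S1=29 S2=29 S3=7 S4=37 blocked=[]
Op 9: conn=83 S1=29 S2=29 S3=7 S4=37 blocked=[]
Op 10: conn=111 S1=29 S2=29 S3=7 S4=37 blocked=[]
Op 11: conn=106 S1=29 S2=24 S3=7 S4=37 blocked=[]
Op 12: conn=95 S1=29 S2=13 S3=7 S4=37 blocked=[]
Op 13: conn=75 S1=9 S2=13 S3=7 S4=37 blocked=[]

Answer: 75 9 13 7 37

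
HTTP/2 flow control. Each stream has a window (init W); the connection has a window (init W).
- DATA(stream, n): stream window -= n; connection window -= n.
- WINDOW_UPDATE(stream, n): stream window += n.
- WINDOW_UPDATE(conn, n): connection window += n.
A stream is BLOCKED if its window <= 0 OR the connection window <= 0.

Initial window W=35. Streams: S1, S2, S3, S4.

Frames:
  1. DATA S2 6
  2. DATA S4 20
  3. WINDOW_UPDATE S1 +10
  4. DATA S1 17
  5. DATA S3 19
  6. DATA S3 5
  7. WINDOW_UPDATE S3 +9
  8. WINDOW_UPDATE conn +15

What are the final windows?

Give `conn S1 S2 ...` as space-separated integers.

Answer: -17 28 29 20 15

Derivation:
Op 1: conn=29 S1=35 S2=29 S3=35 S4=35 blocked=[]
Op 2: conn=9 S1=35 S2=29 S3=35 S4=15 blocked=[]
Op 3: conn=9 S1=45 S2=29 S3=35 S4=15 blocked=[]
Op 4: conn=-8 S1=28 S2=29 S3=35 S4=15 blocked=[1, 2, 3, 4]
Op 5: conn=-27 S1=28 S2=29 S3=16 S4=15 blocked=[1, 2, 3, 4]
Op 6: conn=-32 S1=28 S2=29 S3=11 S4=15 blocked=[1, 2, 3, 4]
Op 7: conn=-32 S1=28 S2=29 S3=20 S4=15 blocked=[1, 2, 3, 4]
Op 8: conn=-17 S1=28 S2=29 S3=20 S4=15 blocked=[1, 2, 3, 4]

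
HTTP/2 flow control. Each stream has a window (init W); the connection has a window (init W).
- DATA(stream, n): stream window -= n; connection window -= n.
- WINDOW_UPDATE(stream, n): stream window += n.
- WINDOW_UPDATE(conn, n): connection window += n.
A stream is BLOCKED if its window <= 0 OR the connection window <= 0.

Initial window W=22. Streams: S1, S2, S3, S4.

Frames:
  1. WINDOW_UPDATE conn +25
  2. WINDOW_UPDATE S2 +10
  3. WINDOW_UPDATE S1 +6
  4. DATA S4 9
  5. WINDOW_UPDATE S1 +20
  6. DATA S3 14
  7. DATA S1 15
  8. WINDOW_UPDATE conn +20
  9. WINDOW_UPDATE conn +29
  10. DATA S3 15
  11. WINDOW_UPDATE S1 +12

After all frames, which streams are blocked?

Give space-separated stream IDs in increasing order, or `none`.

Op 1: conn=47 S1=22 S2=22 S3=22 S4=22 blocked=[]
Op 2: conn=47 S1=22 S2=32 S3=22 S4=22 blocked=[]
Op 3: conn=47 S1=28 S2=32 S3=22 S4=22 blocked=[]
Op 4: conn=38 S1=28 S2=32 S3=22 S4=13 blocked=[]
Op 5: conn=38 S1=48 S2=32 S3=22 S4=13 blocked=[]
Op 6: conn=24 S1=48 S2=32 S3=8 S4=13 blocked=[]
Op 7: conn=9 S1=33 S2=32 S3=8 S4=13 blocked=[]
Op 8: conn=29 S1=33 S2=32 S3=8 S4=13 blocked=[]
Op 9: conn=58 S1=33 S2=32 S3=8 S4=13 blocked=[]
Op 10: conn=43 S1=33 S2=32 S3=-7 S4=13 blocked=[3]
Op 11: conn=43 S1=45 S2=32 S3=-7 S4=13 blocked=[3]

Answer: S3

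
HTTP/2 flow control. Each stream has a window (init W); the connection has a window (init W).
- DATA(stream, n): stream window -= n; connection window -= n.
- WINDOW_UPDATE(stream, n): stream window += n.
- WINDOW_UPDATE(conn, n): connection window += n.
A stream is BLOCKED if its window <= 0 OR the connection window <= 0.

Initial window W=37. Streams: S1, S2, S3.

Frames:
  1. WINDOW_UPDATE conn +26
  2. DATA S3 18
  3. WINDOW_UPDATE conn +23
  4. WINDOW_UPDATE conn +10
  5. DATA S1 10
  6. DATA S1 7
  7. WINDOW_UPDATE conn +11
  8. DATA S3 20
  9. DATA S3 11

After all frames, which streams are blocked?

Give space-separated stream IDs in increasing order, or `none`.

Answer: S3

Derivation:
Op 1: conn=63 S1=37 S2=37 S3=37 blocked=[]
Op 2: conn=45 S1=37 S2=37 S3=19 blocked=[]
Op 3: conn=68 S1=37 S2=37 S3=19 blocked=[]
Op 4: conn=78 S1=37 S2=37 S3=19 blocked=[]
Op 5: conn=68 S1=27 S2=37 S3=19 blocked=[]
Op 6: conn=61 S1=20 S2=37 S3=19 blocked=[]
Op 7: conn=72 S1=20 S2=37 S3=19 blocked=[]
Op 8: conn=52 S1=20 S2=37 S3=-1 blocked=[3]
Op 9: conn=41 S1=20 S2=37 S3=-12 blocked=[3]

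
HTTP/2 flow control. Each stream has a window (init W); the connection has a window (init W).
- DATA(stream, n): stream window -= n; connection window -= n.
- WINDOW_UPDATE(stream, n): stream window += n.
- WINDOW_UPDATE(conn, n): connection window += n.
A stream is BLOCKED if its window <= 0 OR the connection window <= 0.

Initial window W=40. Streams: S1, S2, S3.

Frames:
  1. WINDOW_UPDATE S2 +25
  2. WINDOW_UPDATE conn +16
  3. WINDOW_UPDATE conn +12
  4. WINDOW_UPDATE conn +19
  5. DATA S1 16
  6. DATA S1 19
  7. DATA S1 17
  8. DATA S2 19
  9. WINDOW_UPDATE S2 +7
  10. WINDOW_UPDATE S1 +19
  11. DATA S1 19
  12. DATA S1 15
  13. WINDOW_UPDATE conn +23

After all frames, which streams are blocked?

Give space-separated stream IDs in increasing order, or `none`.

Answer: S1

Derivation:
Op 1: conn=40 S1=40 S2=65 S3=40 blocked=[]
Op 2: conn=56 S1=40 S2=65 S3=40 blocked=[]
Op 3: conn=68 S1=40 S2=65 S3=40 blocked=[]
Op 4: conn=87 S1=40 S2=65 S3=40 blocked=[]
Op 5: conn=71 S1=24 S2=65 S3=40 blocked=[]
Op 6: conn=52 S1=5 S2=65 S3=40 blocked=[]
Op 7: conn=35 S1=-12 S2=65 S3=40 blocked=[1]
Op 8: conn=16 S1=-12 S2=46 S3=40 blocked=[1]
Op 9: conn=16 S1=-12 S2=53 S3=40 blocked=[1]
Op 10: conn=16 S1=7 S2=53 S3=40 blocked=[]
Op 11: conn=-3 S1=-12 S2=53 S3=40 blocked=[1, 2, 3]
Op 12: conn=-18 S1=-27 S2=53 S3=40 blocked=[1, 2, 3]
Op 13: conn=5 S1=-27 S2=53 S3=40 blocked=[1]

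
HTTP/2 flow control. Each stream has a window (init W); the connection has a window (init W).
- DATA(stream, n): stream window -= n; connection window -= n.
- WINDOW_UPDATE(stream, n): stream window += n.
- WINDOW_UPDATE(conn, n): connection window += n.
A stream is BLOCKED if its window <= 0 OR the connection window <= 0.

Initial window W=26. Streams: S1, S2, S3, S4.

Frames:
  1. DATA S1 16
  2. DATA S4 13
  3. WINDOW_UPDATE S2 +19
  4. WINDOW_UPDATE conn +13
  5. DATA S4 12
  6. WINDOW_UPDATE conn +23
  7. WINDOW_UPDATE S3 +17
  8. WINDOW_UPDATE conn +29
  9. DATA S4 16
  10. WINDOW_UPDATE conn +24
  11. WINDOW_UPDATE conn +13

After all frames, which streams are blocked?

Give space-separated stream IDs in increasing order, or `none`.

Op 1: conn=10 S1=10 S2=26 S3=26 S4=26 blocked=[]
Op 2: conn=-3 S1=10 S2=26 S3=26 S4=13 blocked=[1, 2, 3, 4]
Op 3: conn=-3 S1=10 S2=45 S3=26 S4=13 blocked=[1, 2, 3, 4]
Op 4: conn=10 S1=10 S2=45 S3=26 S4=13 blocked=[]
Op 5: conn=-2 S1=10 S2=45 S3=26 S4=1 blocked=[1, 2, 3, 4]
Op 6: conn=21 S1=10 S2=45 S3=26 S4=1 blocked=[]
Op 7: conn=21 S1=10 S2=45 S3=43 S4=1 blocked=[]
Op 8: conn=50 S1=10 S2=45 S3=43 S4=1 blocked=[]
Op 9: conn=34 S1=10 S2=45 S3=43 S4=-15 blocked=[4]
Op 10: conn=58 S1=10 S2=45 S3=43 S4=-15 blocked=[4]
Op 11: conn=71 S1=10 S2=45 S3=43 S4=-15 blocked=[4]

Answer: S4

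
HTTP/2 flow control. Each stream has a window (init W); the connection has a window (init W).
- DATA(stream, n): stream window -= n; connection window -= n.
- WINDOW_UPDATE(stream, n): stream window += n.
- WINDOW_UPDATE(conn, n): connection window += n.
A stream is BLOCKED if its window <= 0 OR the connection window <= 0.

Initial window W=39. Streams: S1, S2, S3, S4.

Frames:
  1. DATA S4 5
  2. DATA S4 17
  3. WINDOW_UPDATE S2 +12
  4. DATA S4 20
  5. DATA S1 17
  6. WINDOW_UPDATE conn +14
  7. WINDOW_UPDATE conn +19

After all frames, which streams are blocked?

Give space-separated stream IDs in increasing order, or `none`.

Op 1: conn=34 S1=39 S2=39 S3=39 S4=34 blocked=[]
Op 2: conn=17 S1=39 S2=39 S3=39 S4=17 blocked=[]
Op 3: conn=17 S1=39 S2=51 S3=39 S4=17 blocked=[]
Op 4: conn=-3 S1=39 S2=51 S3=39 S4=-3 blocked=[1, 2, 3, 4]
Op 5: conn=-20 S1=22 S2=51 S3=39 S4=-3 blocked=[1, 2, 3, 4]
Op 6: conn=-6 S1=22 S2=51 S3=39 S4=-3 blocked=[1, 2, 3, 4]
Op 7: conn=13 S1=22 S2=51 S3=39 S4=-3 blocked=[4]

Answer: S4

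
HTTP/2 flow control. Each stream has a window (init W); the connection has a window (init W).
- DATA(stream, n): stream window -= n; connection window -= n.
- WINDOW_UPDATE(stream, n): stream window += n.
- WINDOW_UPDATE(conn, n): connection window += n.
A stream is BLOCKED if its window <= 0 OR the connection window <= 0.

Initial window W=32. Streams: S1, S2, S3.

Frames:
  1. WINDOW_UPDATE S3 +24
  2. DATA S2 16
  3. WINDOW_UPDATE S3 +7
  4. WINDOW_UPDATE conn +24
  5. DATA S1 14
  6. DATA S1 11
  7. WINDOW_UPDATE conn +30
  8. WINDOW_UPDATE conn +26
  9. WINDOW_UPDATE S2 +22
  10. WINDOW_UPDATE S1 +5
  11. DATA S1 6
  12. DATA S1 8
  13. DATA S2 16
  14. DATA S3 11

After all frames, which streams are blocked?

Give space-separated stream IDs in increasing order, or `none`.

Answer: S1

Derivation:
Op 1: conn=32 S1=32 S2=32 S3=56 blocked=[]
Op 2: conn=16 S1=32 S2=16 S3=56 blocked=[]
Op 3: conn=16 S1=32 S2=16 S3=63 blocked=[]
Op 4: conn=40 S1=32 S2=16 S3=63 blocked=[]
Op 5: conn=26 S1=18 S2=16 S3=63 blocked=[]
Op 6: conn=15 S1=7 S2=16 S3=63 blocked=[]
Op 7: conn=45 S1=7 S2=16 S3=63 blocked=[]
Op 8: conn=71 S1=7 S2=16 S3=63 blocked=[]
Op 9: conn=71 S1=7 S2=38 S3=63 blocked=[]
Op 10: conn=71 S1=12 S2=38 S3=63 blocked=[]
Op 11: conn=65 S1=6 S2=38 S3=63 blocked=[]
Op 12: conn=57 S1=-2 S2=38 S3=63 blocked=[1]
Op 13: conn=41 S1=-2 S2=22 S3=63 blocked=[1]
Op 14: conn=30 S1=-2 S2=22 S3=52 blocked=[1]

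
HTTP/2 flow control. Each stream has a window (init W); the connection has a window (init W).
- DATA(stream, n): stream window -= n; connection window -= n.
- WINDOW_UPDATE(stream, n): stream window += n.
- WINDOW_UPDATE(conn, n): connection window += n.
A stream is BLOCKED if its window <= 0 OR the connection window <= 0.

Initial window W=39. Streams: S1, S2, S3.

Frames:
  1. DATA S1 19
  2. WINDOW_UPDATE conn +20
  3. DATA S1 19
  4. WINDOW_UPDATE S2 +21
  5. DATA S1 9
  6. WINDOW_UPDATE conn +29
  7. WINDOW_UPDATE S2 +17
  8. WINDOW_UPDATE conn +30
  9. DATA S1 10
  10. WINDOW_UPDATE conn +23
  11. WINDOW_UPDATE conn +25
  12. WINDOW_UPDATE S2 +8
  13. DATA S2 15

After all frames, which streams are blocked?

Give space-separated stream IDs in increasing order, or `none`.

Answer: S1

Derivation:
Op 1: conn=20 S1=20 S2=39 S3=39 blocked=[]
Op 2: conn=40 S1=20 S2=39 S3=39 blocked=[]
Op 3: conn=21 S1=1 S2=39 S3=39 blocked=[]
Op 4: conn=21 S1=1 S2=60 S3=39 blocked=[]
Op 5: conn=12 S1=-8 S2=60 S3=39 blocked=[1]
Op 6: conn=41 S1=-8 S2=60 S3=39 blocked=[1]
Op 7: conn=41 S1=-8 S2=77 S3=39 blocked=[1]
Op 8: conn=71 S1=-8 S2=77 S3=39 blocked=[1]
Op 9: conn=61 S1=-18 S2=77 S3=39 blocked=[1]
Op 10: conn=84 S1=-18 S2=77 S3=39 blocked=[1]
Op 11: conn=109 S1=-18 S2=77 S3=39 blocked=[1]
Op 12: conn=109 S1=-18 S2=85 S3=39 blocked=[1]
Op 13: conn=94 S1=-18 S2=70 S3=39 blocked=[1]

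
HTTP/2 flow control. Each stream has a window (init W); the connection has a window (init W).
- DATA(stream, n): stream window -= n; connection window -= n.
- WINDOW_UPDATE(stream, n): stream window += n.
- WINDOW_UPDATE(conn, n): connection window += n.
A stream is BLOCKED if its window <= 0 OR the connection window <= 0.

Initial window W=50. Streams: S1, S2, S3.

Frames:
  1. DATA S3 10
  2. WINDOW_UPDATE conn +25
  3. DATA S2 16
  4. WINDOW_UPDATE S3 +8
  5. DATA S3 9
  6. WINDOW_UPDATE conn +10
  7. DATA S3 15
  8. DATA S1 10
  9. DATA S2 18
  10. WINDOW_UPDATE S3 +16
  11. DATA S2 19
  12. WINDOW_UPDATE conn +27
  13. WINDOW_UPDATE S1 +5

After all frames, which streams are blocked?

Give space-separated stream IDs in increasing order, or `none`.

Answer: S2

Derivation:
Op 1: conn=40 S1=50 S2=50 S3=40 blocked=[]
Op 2: conn=65 S1=50 S2=50 S3=40 blocked=[]
Op 3: conn=49 S1=50 S2=34 S3=40 blocked=[]
Op 4: conn=49 S1=50 S2=34 S3=48 blocked=[]
Op 5: conn=40 S1=50 S2=34 S3=39 blocked=[]
Op 6: conn=50 S1=50 S2=34 S3=39 blocked=[]
Op 7: conn=35 S1=50 S2=34 S3=24 blocked=[]
Op 8: conn=25 S1=40 S2=34 S3=24 blocked=[]
Op 9: conn=7 S1=40 S2=16 S3=24 blocked=[]
Op 10: conn=7 S1=40 S2=16 S3=40 blocked=[]
Op 11: conn=-12 S1=40 S2=-3 S3=40 blocked=[1, 2, 3]
Op 12: conn=15 S1=40 S2=-3 S3=40 blocked=[2]
Op 13: conn=15 S1=45 S2=-3 S3=40 blocked=[2]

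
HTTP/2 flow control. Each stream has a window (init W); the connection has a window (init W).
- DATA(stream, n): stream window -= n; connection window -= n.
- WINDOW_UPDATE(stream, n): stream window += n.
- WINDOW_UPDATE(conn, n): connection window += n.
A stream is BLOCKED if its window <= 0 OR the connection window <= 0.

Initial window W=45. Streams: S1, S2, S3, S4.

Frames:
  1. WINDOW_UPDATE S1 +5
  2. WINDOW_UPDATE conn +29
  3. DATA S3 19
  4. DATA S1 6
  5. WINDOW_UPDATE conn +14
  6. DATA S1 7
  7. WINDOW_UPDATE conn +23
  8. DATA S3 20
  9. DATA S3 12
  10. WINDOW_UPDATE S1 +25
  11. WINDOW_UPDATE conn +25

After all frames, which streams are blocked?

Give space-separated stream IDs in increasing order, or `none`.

Op 1: conn=45 S1=50 S2=45 S3=45 S4=45 blocked=[]
Op 2: conn=74 S1=50 S2=45 S3=45 S4=45 blocked=[]
Op 3: conn=55 S1=50 S2=45 S3=26 S4=45 blocked=[]
Op 4: conn=49 S1=44 S2=45 S3=26 S4=45 blocked=[]
Op 5: conn=63 S1=44 S2=45 S3=26 S4=45 blocked=[]
Op 6: conn=56 S1=37 S2=45 S3=26 S4=45 blocked=[]
Op 7: conn=79 S1=37 S2=45 S3=26 S4=45 blocked=[]
Op 8: conn=59 S1=37 S2=45 S3=6 S4=45 blocked=[]
Op 9: conn=47 S1=37 S2=45 S3=-6 S4=45 blocked=[3]
Op 10: conn=47 S1=62 S2=45 S3=-6 S4=45 blocked=[3]
Op 11: conn=72 S1=62 S2=45 S3=-6 S4=45 blocked=[3]

Answer: S3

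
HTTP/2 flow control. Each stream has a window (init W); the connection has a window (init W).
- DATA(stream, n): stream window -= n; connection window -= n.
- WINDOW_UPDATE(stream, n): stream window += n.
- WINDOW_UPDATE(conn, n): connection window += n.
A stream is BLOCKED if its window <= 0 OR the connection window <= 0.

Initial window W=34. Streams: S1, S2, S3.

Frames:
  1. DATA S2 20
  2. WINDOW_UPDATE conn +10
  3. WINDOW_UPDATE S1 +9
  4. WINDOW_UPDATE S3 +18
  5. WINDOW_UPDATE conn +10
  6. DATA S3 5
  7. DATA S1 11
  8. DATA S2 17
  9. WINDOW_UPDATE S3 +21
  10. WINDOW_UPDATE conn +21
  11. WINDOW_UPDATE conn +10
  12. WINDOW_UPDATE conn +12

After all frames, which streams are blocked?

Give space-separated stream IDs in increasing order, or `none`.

Answer: S2

Derivation:
Op 1: conn=14 S1=34 S2=14 S3=34 blocked=[]
Op 2: conn=24 S1=34 S2=14 S3=34 blocked=[]
Op 3: conn=24 S1=43 S2=14 S3=34 blocked=[]
Op 4: conn=24 S1=43 S2=14 S3=52 blocked=[]
Op 5: conn=34 S1=43 S2=14 S3=52 blocked=[]
Op 6: conn=29 S1=43 S2=14 S3=47 blocked=[]
Op 7: conn=18 S1=32 S2=14 S3=47 blocked=[]
Op 8: conn=1 S1=32 S2=-3 S3=47 blocked=[2]
Op 9: conn=1 S1=32 S2=-3 S3=68 blocked=[2]
Op 10: conn=22 S1=32 S2=-3 S3=68 blocked=[2]
Op 11: conn=32 S1=32 S2=-3 S3=68 blocked=[2]
Op 12: conn=44 S1=32 S2=-3 S3=68 blocked=[2]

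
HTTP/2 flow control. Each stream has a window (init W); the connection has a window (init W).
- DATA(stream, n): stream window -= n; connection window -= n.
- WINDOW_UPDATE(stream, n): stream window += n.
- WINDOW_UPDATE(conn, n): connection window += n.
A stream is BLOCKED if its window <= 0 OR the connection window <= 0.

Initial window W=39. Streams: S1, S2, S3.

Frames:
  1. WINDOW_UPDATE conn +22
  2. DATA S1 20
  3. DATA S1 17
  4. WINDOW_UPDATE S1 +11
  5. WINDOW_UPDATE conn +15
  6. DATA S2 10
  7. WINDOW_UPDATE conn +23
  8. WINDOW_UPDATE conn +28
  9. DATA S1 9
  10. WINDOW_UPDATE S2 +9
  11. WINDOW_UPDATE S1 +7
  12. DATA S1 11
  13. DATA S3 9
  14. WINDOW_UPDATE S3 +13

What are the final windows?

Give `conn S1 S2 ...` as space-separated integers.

Answer: 51 0 38 43

Derivation:
Op 1: conn=61 S1=39 S2=39 S3=39 blocked=[]
Op 2: conn=41 S1=19 S2=39 S3=39 blocked=[]
Op 3: conn=24 S1=2 S2=39 S3=39 blocked=[]
Op 4: conn=24 S1=13 S2=39 S3=39 blocked=[]
Op 5: conn=39 S1=13 S2=39 S3=39 blocked=[]
Op 6: conn=29 S1=13 S2=29 S3=39 blocked=[]
Op 7: conn=52 S1=13 S2=29 S3=39 blocked=[]
Op 8: conn=80 S1=13 S2=29 S3=39 blocked=[]
Op 9: conn=71 S1=4 S2=29 S3=39 blocked=[]
Op 10: conn=71 S1=4 S2=38 S3=39 blocked=[]
Op 11: conn=71 S1=11 S2=38 S3=39 blocked=[]
Op 12: conn=60 S1=0 S2=38 S3=39 blocked=[1]
Op 13: conn=51 S1=0 S2=38 S3=30 blocked=[1]
Op 14: conn=51 S1=0 S2=38 S3=43 blocked=[1]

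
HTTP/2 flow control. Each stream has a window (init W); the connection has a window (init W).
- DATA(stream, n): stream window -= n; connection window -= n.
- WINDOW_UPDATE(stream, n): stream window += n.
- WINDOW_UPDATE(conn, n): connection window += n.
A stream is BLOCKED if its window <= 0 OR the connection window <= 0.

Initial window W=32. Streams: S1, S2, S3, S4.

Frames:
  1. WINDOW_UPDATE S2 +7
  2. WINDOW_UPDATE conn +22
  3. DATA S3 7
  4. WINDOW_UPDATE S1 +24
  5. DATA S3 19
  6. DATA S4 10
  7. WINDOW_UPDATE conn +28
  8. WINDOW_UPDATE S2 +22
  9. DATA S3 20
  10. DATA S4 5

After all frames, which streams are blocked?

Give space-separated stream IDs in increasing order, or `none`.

Op 1: conn=32 S1=32 S2=39 S3=32 S4=32 blocked=[]
Op 2: conn=54 S1=32 S2=39 S3=32 S4=32 blocked=[]
Op 3: conn=47 S1=32 S2=39 S3=25 S4=32 blocked=[]
Op 4: conn=47 S1=56 S2=39 S3=25 S4=32 blocked=[]
Op 5: conn=28 S1=56 S2=39 S3=6 S4=32 blocked=[]
Op 6: conn=18 S1=56 S2=39 S3=6 S4=22 blocked=[]
Op 7: conn=46 S1=56 S2=39 S3=6 S4=22 blocked=[]
Op 8: conn=46 S1=56 S2=61 S3=6 S4=22 blocked=[]
Op 9: conn=26 S1=56 S2=61 S3=-14 S4=22 blocked=[3]
Op 10: conn=21 S1=56 S2=61 S3=-14 S4=17 blocked=[3]

Answer: S3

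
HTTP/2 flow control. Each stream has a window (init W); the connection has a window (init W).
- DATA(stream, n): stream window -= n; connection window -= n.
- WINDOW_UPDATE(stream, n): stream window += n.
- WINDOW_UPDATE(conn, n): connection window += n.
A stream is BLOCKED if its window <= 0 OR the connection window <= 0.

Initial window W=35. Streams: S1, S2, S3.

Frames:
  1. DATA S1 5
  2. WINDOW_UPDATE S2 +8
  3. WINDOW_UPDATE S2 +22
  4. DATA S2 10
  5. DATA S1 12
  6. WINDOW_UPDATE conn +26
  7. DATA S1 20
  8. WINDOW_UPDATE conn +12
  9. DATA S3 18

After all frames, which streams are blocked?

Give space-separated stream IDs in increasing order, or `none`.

Op 1: conn=30 S1=30 S2=35 S3=35 blocked=[]
Op 2: conn=30 S1=30 S2=43 S3=35 blocked=[]
Op 3: conn=30 S1=30 S2=65 S3=35 blocked=[]
Op 4: conn=20 S1=30 S2=55 S3=35 blocked=[]
Op 5: conn=8 S1=18 S2=55 S3=35 blocked=[]
Op 6: conn=34 S1=18 S2=55 S3=35 blocked=[]
Op 7: conn=14 S1=-2 S2=55 S3=35 blocked=[1]
Op 8: conn=26 S1=-2 S2=55 S3=35 blocked=[1]
Op 9: conn=8 S1=-2 S2=55 S3=17 blocked=[1]

Answer: S1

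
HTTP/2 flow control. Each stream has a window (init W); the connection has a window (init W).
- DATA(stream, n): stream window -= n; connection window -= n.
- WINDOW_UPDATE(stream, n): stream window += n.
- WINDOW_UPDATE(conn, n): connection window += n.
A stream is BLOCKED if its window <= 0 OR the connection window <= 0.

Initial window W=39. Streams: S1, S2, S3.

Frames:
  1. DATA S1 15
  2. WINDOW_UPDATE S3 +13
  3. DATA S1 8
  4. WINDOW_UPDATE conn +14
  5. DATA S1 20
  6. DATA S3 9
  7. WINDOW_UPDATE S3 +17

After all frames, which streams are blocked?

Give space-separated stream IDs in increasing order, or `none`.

Answer: S1

Derivation:
Op 1: conn=24 S1=24 S2=39 S3=39 blocked=[]
Op 2: conn=24 S1=24 S2=39 S3=52 blocked=[]
Op 3: conn=16 S1=16 S2=39 S3=52 blocked=[]
Op 4: conn=30 S1=16 S2=39 S3=52 blocked=[]
Op 5: conn=10 S1=-4 S2=39 S3=52 blocked=[1]
Op 6: conn=1 S1=-4 S2=39 S3=43 blocked=[1]
Op 7: conn=1 S1=-4 S2=39 S3=60 blocked=[1]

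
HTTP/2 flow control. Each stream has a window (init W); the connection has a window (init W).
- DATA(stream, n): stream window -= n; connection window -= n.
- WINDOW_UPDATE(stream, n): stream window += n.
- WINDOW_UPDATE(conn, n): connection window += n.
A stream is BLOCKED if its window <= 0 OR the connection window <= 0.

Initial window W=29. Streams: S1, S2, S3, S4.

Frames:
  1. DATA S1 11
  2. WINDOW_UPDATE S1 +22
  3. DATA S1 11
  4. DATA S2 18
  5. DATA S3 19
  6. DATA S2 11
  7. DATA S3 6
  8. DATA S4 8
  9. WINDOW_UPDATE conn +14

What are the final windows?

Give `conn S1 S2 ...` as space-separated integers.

Answer: -41 29 0 4 21

Derivation:
Op 1: conn=18 S1=18 S2=29 S3=29 S4=29 blocked=[]
Op 2: conn=18 S1=40 S2=29 S3=29 S4=29 blocked=[]
Op 3: conn=7 S1=29 S2=29 S3=29 S4=29 blocked=[]
Op 4: conn=-11 S1=29 S2=11 S3=29 S4=29 blocked=[1, 2, 3, 4]
Op 5: conn=-30 S1=29 S2=11 S3=10 S4=29 blocked=[1, 2, 3, 4]
Op 6: conn=-41 S1=29 S2=0 S3=10 S4=29 blocked=[1, 2, 3, 4]
Op 7: conn=-47 S1=29 S2=0 S3=4 S4=29 blocked=[1, 2, 3, 4]
Op 8: conn=-55 S1=29 S2=0 S3=4 S4=21 blocked=[1, 2, 3, 4]
Op 9: conn=-41 S1=29 S2=0 S3=4 S4=21 blocked=[1, 2, 3, 4]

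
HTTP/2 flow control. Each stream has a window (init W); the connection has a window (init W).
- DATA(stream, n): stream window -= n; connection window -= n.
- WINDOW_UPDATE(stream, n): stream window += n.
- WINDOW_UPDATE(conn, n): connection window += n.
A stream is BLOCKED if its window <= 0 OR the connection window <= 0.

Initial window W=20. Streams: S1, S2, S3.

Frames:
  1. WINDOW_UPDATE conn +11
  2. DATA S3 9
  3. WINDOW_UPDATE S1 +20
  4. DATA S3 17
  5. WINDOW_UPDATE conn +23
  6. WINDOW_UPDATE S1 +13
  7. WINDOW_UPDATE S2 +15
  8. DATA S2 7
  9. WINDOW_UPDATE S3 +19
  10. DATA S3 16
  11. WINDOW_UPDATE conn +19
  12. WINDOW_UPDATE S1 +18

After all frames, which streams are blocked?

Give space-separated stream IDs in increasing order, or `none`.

Answer: S3

Derivation:
Op 1: conn=31 S1=20 S2=20 S3=20 blocked=[]
Op 2: conn=22 S1=20 S2=20 S3=11 blocked=[]
Op 3: conn=22 S1=40 S2=20 S3=11 blocked=[]
Op 4: conn=5 S1=40 S2=20 S3=-6 blocked=[3]
Op 5: conn=28 S1=40 S2=20 S3=-6 blocked=[3]
Op 6: conn=28 S1=53 S2=20 S3=-6 blocked=[3]
Op 7: conn=28 S1=53 S2=35 S3=-6 blocked=[3]
Op 8: conn=21 S1=53 S2=28 S3=-6 blocked=[3]
Op 9: conn=21 S1=53 S2=28 S3=13 blocked=[]
Op 10: conn=5 S1=53 S2=28 S3=-3 blocked=[3]
Op 11: conn=24 S1=53 S2=28 S3=-3 blocked=[3]
Op 12: conn=24 S1=71 S2=28 S3=-3 blocked=[3]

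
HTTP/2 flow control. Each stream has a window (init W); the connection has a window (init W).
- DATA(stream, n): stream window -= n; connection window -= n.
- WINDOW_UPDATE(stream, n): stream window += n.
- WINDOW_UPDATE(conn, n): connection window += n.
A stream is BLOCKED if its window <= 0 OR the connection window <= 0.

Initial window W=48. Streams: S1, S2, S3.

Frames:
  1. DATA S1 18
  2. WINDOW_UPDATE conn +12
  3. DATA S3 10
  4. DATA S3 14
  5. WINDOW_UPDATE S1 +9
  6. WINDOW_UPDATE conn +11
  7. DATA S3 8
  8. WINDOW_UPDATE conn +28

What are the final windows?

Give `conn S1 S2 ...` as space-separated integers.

Op 1: conn=30 S1=30 S2=48 S3=48 blocked=[]
Op 2: conn=42 S1=30 S2=48 S3=48 blocked=[]
Op 3: conn=32 S1=30 S2=48 S3=38 blocked=[]
Op 4: conn=18 S1=30 S2=48 S3=24 blocked=[]
Op 5: conn=18 S1=39 S2=48 S3=24 blocked=[]
Op 6: conn=29 S1=39 S2=48 S3=24 blocked=[]
Op 7: conn=21 S1=39 S2=48 S3=16 blocked=[]
Op 8: conn=49 S1=39 S2=48 S3=16 blocked=[]

Answer: 49 39 48 16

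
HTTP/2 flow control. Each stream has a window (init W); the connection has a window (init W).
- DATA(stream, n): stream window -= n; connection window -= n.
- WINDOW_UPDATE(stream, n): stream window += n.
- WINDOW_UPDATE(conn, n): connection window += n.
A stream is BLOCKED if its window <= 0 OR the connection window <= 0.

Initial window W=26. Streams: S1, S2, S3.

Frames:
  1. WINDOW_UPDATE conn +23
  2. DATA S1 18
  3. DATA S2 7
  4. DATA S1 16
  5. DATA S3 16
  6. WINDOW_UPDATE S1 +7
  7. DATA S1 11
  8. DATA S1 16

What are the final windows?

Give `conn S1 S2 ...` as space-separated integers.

Answer: -35 -28 19 10

Derivation:
Op 1: conn=49 S1=26 S2=26 S3=26 blocked=[]
Op 2: conn=31 S1=8 S2=26 S3=26 blocked=[]
Op 3: conn=24 S1=8 S2=19 S3=26 blocked=[]
Op 4: conn=8 S1=-8 S2=19 S3=26 blocked=[1]
Op 5: conn=-8 S1=-8 S2=19 S3=10 blocked=[1, 2, 3]
Op 6: conn=-8 S1=-1 S2=19 S3=10 blocked=[1, 2, 3]
Op 7: conn=-19 S1=-12 S2=19 S3=10 blocked=[1, 2, 3]
Op 8: conn=-35 S1=-28 S2=19 S3=10 blocked=[1, 2, 3]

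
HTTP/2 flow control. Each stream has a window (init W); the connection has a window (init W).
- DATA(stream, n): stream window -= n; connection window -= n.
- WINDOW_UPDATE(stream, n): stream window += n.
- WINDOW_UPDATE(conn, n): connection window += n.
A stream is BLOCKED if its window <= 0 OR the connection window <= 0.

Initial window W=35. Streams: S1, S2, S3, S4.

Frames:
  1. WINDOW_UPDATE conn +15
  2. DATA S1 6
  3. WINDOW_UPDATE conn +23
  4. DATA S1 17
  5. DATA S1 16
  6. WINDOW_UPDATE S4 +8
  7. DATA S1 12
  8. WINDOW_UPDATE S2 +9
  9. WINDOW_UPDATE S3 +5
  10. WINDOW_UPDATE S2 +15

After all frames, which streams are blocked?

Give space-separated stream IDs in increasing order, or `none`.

Op 1: conn=50 S1=35 S2=35 S3=35 S4=35 blocked=[]
Op 2: conn=44 S1=29 S2=35 S3=35 S4=35 blocked=[]
Op 3: conn=67 S1=29 S2=35 S3=35 S4=35 blocked=[]
Op 4: conn=50 S1=12 S2=35 S3=35 S4=35 blocked=[]
Op 5: conn=34 S1=-4 S2=35 S3=35 S4=35 blocked=[1]
Op 6: conn=34 S1=-4 S2=35 S3=35 S4=43 blocked=[1]
Op 7: conn=22 S1=-16 S2=35 S3=35 S4=43 blocked=[1]
Op 8: conn=22 S1=-16 S2=44 S3=35 S4=43 blocked=[1]
Op 9: conn=22 S1=-16 S2=44 S3=40 S4=43 blocked=[1]
Op 10: conn=22 S1=-16 S2=59 S3=40 S4=43 blocked=[1]

Answer: S1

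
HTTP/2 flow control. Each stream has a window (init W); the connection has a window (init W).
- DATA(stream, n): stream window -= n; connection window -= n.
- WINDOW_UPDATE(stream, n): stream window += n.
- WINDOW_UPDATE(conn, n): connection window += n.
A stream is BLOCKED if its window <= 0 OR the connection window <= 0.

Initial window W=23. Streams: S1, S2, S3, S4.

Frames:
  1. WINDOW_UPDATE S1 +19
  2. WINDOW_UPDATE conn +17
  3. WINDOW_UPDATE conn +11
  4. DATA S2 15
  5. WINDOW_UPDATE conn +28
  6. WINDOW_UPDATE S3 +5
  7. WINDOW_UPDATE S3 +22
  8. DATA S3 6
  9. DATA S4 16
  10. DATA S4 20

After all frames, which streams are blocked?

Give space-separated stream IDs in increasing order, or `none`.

Answer: S4

Derivation:
Op 1: conn=23 S1=42 S2=23 S3=23 S4=23 blocked=[]
Op 2: conn=40 S1=42 S2=23 S3=23 S4=23 blocked=[]
Op 3: conn=51 S1=42 S2=23 S3=23 S4=23 blocked=[]
Op 4: conn=36 S1=42 S2=8 S3=23 S4=23 blocked=[]
Op 5: conn=64 S1=42 S2=8 S3=23 S4=23 blocked=[]
Op 6: conn=64 S1=42 S2=8 S3=28 S4=23 blocked=[]
Op 7: conn=64 S1=42 S2=8 S3=50 S4=23 blocked=[]
Op 8: conn=58 S1=42 S2=8 S3=44 S4=23 blocked=[]
Op 9: conn=42 S1=42 S2=8 S3=44 S4=7 blocked=[]
Op 10: conn=22 S1=42 S2=8 S3=44 S4=-13 blocked=[4]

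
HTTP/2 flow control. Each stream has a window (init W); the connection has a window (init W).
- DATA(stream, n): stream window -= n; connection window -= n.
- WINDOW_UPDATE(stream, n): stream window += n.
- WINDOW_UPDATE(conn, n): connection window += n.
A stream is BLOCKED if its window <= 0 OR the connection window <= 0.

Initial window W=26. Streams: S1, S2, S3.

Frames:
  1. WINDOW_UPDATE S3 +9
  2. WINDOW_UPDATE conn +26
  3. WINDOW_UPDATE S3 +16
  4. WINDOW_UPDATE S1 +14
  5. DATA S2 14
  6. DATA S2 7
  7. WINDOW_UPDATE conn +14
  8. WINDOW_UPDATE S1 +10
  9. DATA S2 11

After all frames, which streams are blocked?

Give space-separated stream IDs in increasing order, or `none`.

Op 1: conn=26 S1=26 S2=26 S3=35 blocked=[]
Op 2: conn=52 S1=26 S2=26 S3=35 blocked=[]
Op 3: conn=52 S1=26 S2=26 S3=51 blocked=[]
Op 4: conn=52 S1=40 S2=26 S3=51 blocked=[]
Op 5: conn=38 S1=40 S2=12 S3=51 blocked=[]
Op 6: conn=31 S1=40 S2=5 S3=51 blocked=[]
Op 7: conn=45 S1=40 S2=5 S3=51 blocked=[]
Op 8: conn=45 S1=50 S2=5 S3=51 blocked=[]
Op 9: conn=34 S1=50 S2=-6 S3=51 blocked=[2]

Answer: S2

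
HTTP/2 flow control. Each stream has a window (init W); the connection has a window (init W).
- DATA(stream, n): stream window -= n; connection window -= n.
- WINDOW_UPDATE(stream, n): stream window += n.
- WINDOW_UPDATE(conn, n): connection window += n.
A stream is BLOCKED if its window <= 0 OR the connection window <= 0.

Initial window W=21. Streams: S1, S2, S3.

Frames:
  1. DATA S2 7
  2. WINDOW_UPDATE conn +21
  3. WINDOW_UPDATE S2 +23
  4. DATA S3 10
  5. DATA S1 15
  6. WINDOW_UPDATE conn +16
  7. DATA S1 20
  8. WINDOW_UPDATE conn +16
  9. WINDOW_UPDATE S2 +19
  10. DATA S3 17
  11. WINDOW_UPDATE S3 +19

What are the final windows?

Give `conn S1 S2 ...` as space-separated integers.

Answer: 5 -14 56 13

Derivation:
Op 1: conn=14 S1=21 S2=14 S3=21 blocked=[]
Op 2: conn=35 S1=21 S2=14 S3=21 blocked=[]
Op 3: conn=35 S1=21 S2=37 S3=21 blocked=[]
Op 4: conn=25 S1=21 S2=37 S3=11 blocked=[]
Op 5: conn=10 S1=6 S2=37 S3=11 blocked=[]
Op 6: conn=26 S1=6 S2=37 S3=11 blocked=[]
Op 7: conn=6 S1=-14 S2=37 S3=11 blocked=[1]
Op 8: conn=22 S1=-14 S2=37 S3=11 blocked=[1]
Op 9: conn=22 S1=-14 S2=56 S3=11 blocked=[1]
Op 10: conn=5 S1=-14 S2=56 S3=-6 blocked=[1, 3]
Op 11: conn=5 S1=-14 S2=56 S3=13 blocked=[1]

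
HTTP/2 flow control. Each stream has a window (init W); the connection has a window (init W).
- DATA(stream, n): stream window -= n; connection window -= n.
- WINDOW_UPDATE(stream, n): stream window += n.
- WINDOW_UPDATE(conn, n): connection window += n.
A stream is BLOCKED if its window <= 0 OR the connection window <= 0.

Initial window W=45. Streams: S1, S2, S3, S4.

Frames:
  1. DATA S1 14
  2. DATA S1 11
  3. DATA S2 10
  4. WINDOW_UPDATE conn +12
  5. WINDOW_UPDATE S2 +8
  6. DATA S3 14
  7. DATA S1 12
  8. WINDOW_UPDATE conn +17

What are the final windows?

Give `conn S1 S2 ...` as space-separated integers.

Answer: 13 8 43 31 45

Derivation:
Op 1: conn=31 S1=31 S2=45 S3=45 S4=45 blocked=[]
Op 2: conn=20 S1=20 S2=45 S3=45 S4=45 blocked=[]
Op 3: conn=10 S1=20 S2=35 S3=45 S4=45 blocked=[]
Op 4: conn=22 S1=20 S2=35 S3=45 S4=45 blocked=[]
Op 5: conn=22 S1=20 S2=43 S3=45 S4=45 blocked=[]
Op 6: conn=8 S1=20 S2=43 S3=31 S4=45 blocked=[]
Op 7: conn=-4 S1=8 S2=43 S3=31 S4=45 blocked=[1, 2, 3, 4]
Op 8: conn=13 S1=8 S2=43 S3=31 S4=45 blocked=[]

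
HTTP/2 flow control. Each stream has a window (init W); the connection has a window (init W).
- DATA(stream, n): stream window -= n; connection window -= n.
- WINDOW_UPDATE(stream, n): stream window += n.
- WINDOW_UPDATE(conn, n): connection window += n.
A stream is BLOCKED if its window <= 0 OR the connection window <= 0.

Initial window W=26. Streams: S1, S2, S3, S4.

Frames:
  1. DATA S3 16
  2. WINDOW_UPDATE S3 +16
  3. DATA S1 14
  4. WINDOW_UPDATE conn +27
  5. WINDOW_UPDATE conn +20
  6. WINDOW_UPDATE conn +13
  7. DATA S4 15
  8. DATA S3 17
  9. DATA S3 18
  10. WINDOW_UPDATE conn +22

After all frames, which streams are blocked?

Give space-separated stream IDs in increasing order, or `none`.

Op 1: conn=10 S1=26 S2=26 S3=10 S4=26 blocked=[]
Op 2: conn=10 S1=26 S2=26 S3=26 S4=26 blocked=[]
Op 3: conn=-4 S1=12 S2=26 S3=26 S4=26 blocked=[1, 2, 3, 4]
Op 4: conn=23 S1=12 S2=26 S3=26 S4=26 blocked=[]
Op 5: conn=43 S1=12 S2=26 S3=26 S4=26 blocked=[]
Op 6: conn=56 S1=12 S2=26 S3=26 S4=26 blocked=[]
Op 7: conn=41 S1=12 S2=26 S3=26 S4=11 blocked=[]
Op 8: conn=24 S1=12 S2=26 S3=9 S4=11 blocked=[]
Op 9: conn=6 S1=12 S2=26 S3=-9 S4=11 blocked=[3]
Op 10: conn=28 S1=12 S2=26 S3=-9 S4=11 blocked=[3]

Answer: S3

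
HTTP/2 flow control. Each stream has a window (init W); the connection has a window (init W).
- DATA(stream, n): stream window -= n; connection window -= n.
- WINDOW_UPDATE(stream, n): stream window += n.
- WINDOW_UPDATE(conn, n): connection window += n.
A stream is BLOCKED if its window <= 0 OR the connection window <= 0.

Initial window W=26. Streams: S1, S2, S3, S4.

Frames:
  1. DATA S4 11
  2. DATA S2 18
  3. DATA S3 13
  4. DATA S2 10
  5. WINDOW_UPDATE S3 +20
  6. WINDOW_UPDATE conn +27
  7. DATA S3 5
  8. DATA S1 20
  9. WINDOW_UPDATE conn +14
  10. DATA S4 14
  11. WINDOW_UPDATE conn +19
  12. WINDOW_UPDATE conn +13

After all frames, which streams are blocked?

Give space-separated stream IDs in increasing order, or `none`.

Answer: S2

Derivation:
Op 1: conn=15 S1=26 S2=26 S3=26 S4=15 blocked=[]
Op 2: conn=-3 S1=26 S2=8 S3=26 S4=15 blocked=[1, 2, 3, 4]
Op 3: conn=-16 S1=26 S2=8 S3=13 S4=15 blocked=[1, 2, 3, 4]
Op 4: conn=-26 S1=26 S2=-2 S3=13 S4=15 blocked=[1, 2, 3, 4]
Op 5: conn=-26 S1=26 S2=-2 S3=33 S4=15 blocked=[1, 2, 3, 4]
Op 6: conn=1 S1=26 S2=-2 S3=33 S4=15 blocked=[2]
Op 7: conn=-4 S1=26 S2=-2 S3=28 S4=15 blocked=[1, 2, 3, 4]
Op 8: conn=-24 S1=6 S2=-2 S3=28 S4=15 blocked=[1, 2, 3, 4]
Op 9: conn=-10 S1=6 S2=-2 S3=28 S4=15 blocked=[1, 2, 3, 4]
Op 10: conn=-24 S1=6 S2=-2 S3=28 S4=1 blocked=[1, 2, 3, 4]
Op 11: conn=-5 S1=6 S2=-2 S3=28 S4=1 blocked=[1, 2, 3, 4]
Op 12: conn=8 S1=6 S2=-2 S3=28 S4=1 blocked=[2]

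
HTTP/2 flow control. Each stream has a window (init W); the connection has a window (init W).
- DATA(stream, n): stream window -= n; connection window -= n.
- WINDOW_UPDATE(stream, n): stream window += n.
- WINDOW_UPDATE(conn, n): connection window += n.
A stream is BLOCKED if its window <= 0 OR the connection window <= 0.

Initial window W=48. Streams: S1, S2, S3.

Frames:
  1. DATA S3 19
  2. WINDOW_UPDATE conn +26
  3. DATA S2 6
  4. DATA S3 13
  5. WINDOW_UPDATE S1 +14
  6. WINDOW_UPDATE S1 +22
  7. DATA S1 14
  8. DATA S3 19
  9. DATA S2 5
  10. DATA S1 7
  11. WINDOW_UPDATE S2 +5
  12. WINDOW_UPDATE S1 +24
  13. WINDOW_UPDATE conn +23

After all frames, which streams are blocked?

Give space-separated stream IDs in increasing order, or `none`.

Op 1: conn=29 S1=48 S2=48 S3=29 blocked=[]
Op 2: conn=55 S1=48 S2=48 S3=29 blocked=[]
Op 3: conn=49 S1=48 S2=42 S3=29 blocked=[]
Op 4: conn=36 S1=48 S2=42 S3=16 blocked=[]
Op 5: conn=36 S1=62 S2=42 S3=16 blocked=[]
Op 6: conn=36 S1=84 S2=42 S3=16 blocked=[]
Op 7: conn=22 S1=70 S2=42 S3=16 blocked=[]
Op 8: conn=3 S1=70 S2=42 S3=-3 blocked=[3]
Op 9: conn=-2 S1=70 S2=37 S3=-3 blocked=[1, 2, 3]
Op 10: conn=-9 S1=63 S2=37 S3=-3 blocked=[1, 2, 3]
Op 11: conn=-9 S1=63 S2=42 S3=-3 blocked=[1, 2, 3]
Op 12: conn=-9 S1=87 S2=42 S3=-3 blocked=[1, 2, 3]
Op 13: conn=14 S1=87 S2=42 S3=-3 blocked=[3]

Answer: S3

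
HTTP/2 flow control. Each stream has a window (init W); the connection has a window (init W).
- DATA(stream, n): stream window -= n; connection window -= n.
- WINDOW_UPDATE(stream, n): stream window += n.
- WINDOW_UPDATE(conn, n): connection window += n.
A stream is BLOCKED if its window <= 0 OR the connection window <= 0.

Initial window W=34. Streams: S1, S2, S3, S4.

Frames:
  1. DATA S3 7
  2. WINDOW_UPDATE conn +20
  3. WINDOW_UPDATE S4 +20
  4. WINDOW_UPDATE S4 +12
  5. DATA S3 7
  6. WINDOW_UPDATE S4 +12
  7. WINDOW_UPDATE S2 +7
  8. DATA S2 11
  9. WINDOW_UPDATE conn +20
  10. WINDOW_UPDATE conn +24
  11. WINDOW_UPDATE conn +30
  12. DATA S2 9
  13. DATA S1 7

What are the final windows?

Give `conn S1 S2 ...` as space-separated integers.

Answer: 87 27 21 20 78

Derivation:
Op 1: conn=27 S1=34 S2=34 S3=27 S4=34 blocked=[]
Op 2: conn=47 S1=34 S2=34 S3=27 S4=34 blocked=[]
Op 3: conn=47 S1=34 S2=34 S3=27 S4=54 blocked=[]
Op 4: conn=47 S1=34 S2=34 S3=27 S4=66 blocked=[]
Op 5: conn=40 S1=34 S2=34 S3=20 S4=66 blocked=[]
Op 6: conn=40 S1=34 S2=34 S3=20 S4=78 blocked=[]
Op 7: conn=40 S1=34 S2=41 S3=20 S4=78 blocked=[]
Op 8: conn=29 S1=34 S2=30 S3=20 S4=78 blocked=[]
Op 9: conn=49 S1=34 S2=30 S3=20 S4=78 blocked=[]
Op 10: conn=73 S1=34 S2=30 S3=20 S4=78 blocked=[]
Op 11: conn=103 S1=34 S2=30 S3=20 S4=78 blocked=[]
Op 12: conn=94 S1=34 S2=21 S3=20 S4=78 blocked=[]
Op 13: conn=87 S1=27 S2=21 S3=20 S4=78 blocked=[]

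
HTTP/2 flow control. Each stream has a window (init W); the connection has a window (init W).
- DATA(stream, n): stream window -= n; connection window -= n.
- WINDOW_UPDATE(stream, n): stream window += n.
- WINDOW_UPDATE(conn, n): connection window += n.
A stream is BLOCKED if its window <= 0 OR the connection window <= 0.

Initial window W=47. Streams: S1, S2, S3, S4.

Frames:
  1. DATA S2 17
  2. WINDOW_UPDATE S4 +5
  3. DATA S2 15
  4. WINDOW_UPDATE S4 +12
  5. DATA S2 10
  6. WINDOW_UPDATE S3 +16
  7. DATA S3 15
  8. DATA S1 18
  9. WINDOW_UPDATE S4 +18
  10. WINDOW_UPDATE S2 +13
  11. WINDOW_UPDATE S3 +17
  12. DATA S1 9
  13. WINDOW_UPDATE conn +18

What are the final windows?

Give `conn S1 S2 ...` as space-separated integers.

Answer: -19 20 18 65 82

Derivation:
Op 1: conn=30 S1=47 S2=30 S3=47 S4=47 blocked=[]
Op 2: conn=30 S1=47 S2=30 S3=47 S4=52 blocked=[]
Op 3: conn=15 S1=47 S2=15 S3=47 S4=52 blocked=[]
Op 4: conn=15 S1=47 S2=15 S3=47 S4=64 blocked=[]
Op 5: conn=5 S1=47 S2=5 S3=47 S4=64 blocked=[]
Op 6: conn=5 S1=47 S2=5 S3=63 S4=64 blocked=[]
Op 7: conn=-10 S1=47 S2=5 S3=48 S4=64 blocked=[1, 2, 3, 4]
Op 8: conn=-28 S1=29 S2=5 S3=48 S4=64 blocked=[1, 2, 3, 4]
Op 9: conn=-28 S1=29 S2=5 S3=48 S4=82 blocked=[1, 2, 3, 4]
Op 10: conn=-28 S1=29 S2=18 S3=48 S4=82 blocked=[1, 2, 3, 4]
Op 11: conn=-28 S1=29 S2=18 S3=65 S4=82 blocked=[1, 2, 3, 4]
Op 12: conn=-37 S1=20 S2=18 S3=65 S4=82 blocked=[1, 2, 3, 4]
Op 13: conn=-19 S1=20 S2=18 S3=65 S4=82 blocked=[1, 2, 3, 4]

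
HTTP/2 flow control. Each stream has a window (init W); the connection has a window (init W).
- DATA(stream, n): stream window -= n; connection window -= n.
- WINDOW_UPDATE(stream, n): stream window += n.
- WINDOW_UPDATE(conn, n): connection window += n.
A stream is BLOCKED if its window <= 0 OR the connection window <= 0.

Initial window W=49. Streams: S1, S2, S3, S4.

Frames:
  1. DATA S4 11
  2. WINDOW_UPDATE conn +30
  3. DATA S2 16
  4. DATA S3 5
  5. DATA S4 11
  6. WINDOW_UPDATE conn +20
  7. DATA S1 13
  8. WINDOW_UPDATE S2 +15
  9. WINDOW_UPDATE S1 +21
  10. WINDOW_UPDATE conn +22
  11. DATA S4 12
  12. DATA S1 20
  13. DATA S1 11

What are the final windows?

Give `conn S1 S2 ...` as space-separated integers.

Answer: 22 26 48 44 15

Derivation:
Op 1: conn=38 S1=49 S2=49 S3=49 S4=38 blocked=[]
Op 2: conn=68 S1=49 S2=49 S3=49 S4=38 blocked=[]
Op 3: conn=52 S1=49 S2=33 S3=49 S4=38 blocked=[]
Op 4: conn=47 S1=49 S2=33 S3=44 S4=38 blocked=[]
Op 5: conn=36 S1=49 S2=33 S3=44 S4=27 blocked=[]
Op 6: conn=56 S1=49 S2=33 S3=44 S4=27 blocked=[]
Op 7: conn=43 S1=36 S2=33 S3=44 S4=27 blocked=[]
Op 8: conn=43 S1=36 S2=48 S3=44 S4=27 blocked=[]
Op 9: conn=43 S1=57 S2=48 S3=44 S4=27 blocked=[]
Op 10: conn=65 S1=57 S2=48 S3=44 S4=27 blocked=[]
Op 11: conn=53 S1=57 S2=48 S3=44 S4=15 blocked=[]
Op 12: conn=33 S1=37 S2=48 S3=44 S4=15 blocked=[]
Op 13: conn=22 S1=26 S2=48 S3=44 S4=15 blocked=[]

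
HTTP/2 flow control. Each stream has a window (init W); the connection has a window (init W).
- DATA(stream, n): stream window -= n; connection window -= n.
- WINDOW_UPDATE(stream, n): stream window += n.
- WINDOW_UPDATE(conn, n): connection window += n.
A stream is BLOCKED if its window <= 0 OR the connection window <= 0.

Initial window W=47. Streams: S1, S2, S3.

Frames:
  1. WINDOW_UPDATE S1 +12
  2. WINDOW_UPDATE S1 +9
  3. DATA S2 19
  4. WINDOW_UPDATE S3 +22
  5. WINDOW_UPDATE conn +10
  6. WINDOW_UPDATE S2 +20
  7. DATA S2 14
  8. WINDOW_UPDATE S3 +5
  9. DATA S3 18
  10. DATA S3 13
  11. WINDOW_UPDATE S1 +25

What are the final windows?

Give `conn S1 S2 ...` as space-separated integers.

Op 1: conn=47 S1=59 S2=47 S3=47 blocked=[]
Op 2: conn=47 S1=68 S2=47 S3=47 blocked=[]
Op 3: conn=28 S1=68 S2=28 S3=47 blocked=[]
Op 4: conn=28 S1=68 S2=28 S3=69 blocked=[]
Op 5: conn=38 S1=68 S2=28 S3=69 blocked=[]
Op 6: conn=38 S1=68 S2=48 S3=69 blocked=[]
Op 7: conn=24 S1=68 S2=34 S3=69 blocked=[]
Op 8: conn=24 S1=68 S2=34 S3=74 blocked=[]
Op 9: conn=6 S1=68 S2=34 S3=56 blocked=[]
Op 10: conn=-7 S1=68 S2=34 S3=43 blocked=[1, 2, 3]
Op 11: conn=-7 S1=93 S2=34 S3=43 blocked=[1, 2, 3]

Answer: -7 93 34 43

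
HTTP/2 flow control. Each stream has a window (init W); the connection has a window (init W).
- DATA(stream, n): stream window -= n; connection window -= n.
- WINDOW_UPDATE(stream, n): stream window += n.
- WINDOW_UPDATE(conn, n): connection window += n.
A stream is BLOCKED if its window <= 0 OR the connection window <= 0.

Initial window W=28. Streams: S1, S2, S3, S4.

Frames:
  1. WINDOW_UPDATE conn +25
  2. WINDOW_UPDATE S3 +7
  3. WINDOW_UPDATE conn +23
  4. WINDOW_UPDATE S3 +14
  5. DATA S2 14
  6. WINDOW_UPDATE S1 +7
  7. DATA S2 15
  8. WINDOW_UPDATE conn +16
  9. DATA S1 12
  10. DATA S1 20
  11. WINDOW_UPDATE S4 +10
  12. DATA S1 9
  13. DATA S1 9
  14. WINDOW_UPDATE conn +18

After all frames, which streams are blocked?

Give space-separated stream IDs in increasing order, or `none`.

Answer: S1 S2

Derivation:
Op 1: conn=53 S1=28 S2=28 S3=28 S4=28 blocked=[]
Op 2: conn=53 S1=28 S2=28 S3=35 S4=28 blocked=[]
Op 3: conn=76 S1=28 S2=28 S3=35 S4=28 blocked=[]
Op 4: conn=76 S1=28 S2=28 S3=49 S4=28 blocked=[]
Op 5: conn=62 S1=28 S2=14 S3=49 S4=28 blocked=[]
Op 6: conn=62 S1=35 S2=14 S3=49 S4=28 blocked=[]
Op 7: conn=47 S1=35 S2=-1 S3=49 S4=28 blocked=[2]
Op 8: conn=63 S1=35 S2=-1 S3=49 S4=28 blocked=[2]
Op 9: conn=51 S1=23 S2=-1 S3=49 S4=28 blocked=[2]
Op 10: conn=31 S1=3 S2=-1 S3=49 S4=28 blocked=[2]
Op 11: conn=31 S1=3 S2=-1 S3=49 S4=38 blocked=[2]
Op 12: conn=22 S1=-6 S2=-1 S3=49 S4=38 blocked=[1, 2]
Op 13: conn=13 S1=-15 S2=-1 S3=49 S4=38 blocked=[1, 2]
Op 14: conn=31 S1=-15 S2=-1 S3=49 S4=38 blocked=[1, 2]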